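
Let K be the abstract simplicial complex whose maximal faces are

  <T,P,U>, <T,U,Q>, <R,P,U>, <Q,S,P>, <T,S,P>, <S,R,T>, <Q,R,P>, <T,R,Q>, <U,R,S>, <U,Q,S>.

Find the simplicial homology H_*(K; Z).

H_0 ≅ Z,  H_1 ≅ Z/2,  H_2 = 0.

Fix the vertex order P < Q < R < S < T < U and write every simplex with vertices in increasing order. Then dim K = 2 and the simplices of K are:

  0-simplices (6): P, Q, R, S, T, U
  1-simplices (15): PQ, PR, PS, PT, PU, QR, QS, QT, QU, RS, RT, RU, ST, SU, TU
  2-simplices (10): PQR, PQS, PRU, PST, PTU, QRT, QSU, QTU, RST, RSU

Hence C_0 ≅ Z^6, C_1 ≅ Z^15, C_2 ≅ Z^10.

Boundary ∂_1: C_1 → C_0 maps an edge to its endpoints' difference, ∂[p,q] = q − p. For instance
  ∂TU = U − T.
The 6×15 boundary matrix has rank 5 and Smith normal form diag(1,1,1,1,1).

Boundary ∂_2: C_2 → C_1 acts by ∂[p,q,r] = [q,r] − [p,r] + [p,q]. For instance
  ∂QSU = SU − QU + QS,
  ∂PRU = RU − PU + PR.
As a 15×10 matrix over Z this has rank 10, with invariant factors (1,1,1,1,1,1,1,1,1,2).

Now H_k = ker ∂_k / im ∂_{k+1}, so:

  H_0: rank C_0 − rank ∂_1 = 6 − 5 = 1, and the invariant factors of ∂_1 are all 1, so H_0 ≅ Z.
  H_1: rank ker ∂_1 − rank ∂_2 = (15 − 5) − 10 = 0, and ∂_2 has invariant factor 2 > 1, so H_1 ≅ Z/2.
  H_2: rank ker ∂_2 − rank ∂_3 = (10 − 10) − 0 = 0, and there is no ∂_3, so H_2 ≅ 0.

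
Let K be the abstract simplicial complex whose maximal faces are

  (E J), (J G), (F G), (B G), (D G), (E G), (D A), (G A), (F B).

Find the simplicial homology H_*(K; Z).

H_0 ≅ Z,  H_1 ≅ Z^3.

Order the vertices as A < B < D < E < F < G < J. Listing each simplex with vertices in this order, K has dimension 1 with simplices:

  0-simplices (7): A, B, D, E, F, G, J
  1-simplices (9): AD, AG, BF, BG, DG, EG, EJ, FG, GJ

Hence C_0 ≅ Z^7, C_1 ≅ Z^9.

Boundary ∂_1: C_1 → C_0 sends each edge [p,q] (with p < q) to q − p. For instance
  ∂FG = G − F.
As a 7×9 matrix over Z this has rank 6, with invariant factors (1,1,1,1,1,1).

Reading off H_k = ker ∂_k / im ∂_{k+1}:

  H_0: rank C_0 − rank ∂_1 = 7 − 6 = 1, and the invariant factors of ∂_1 are all 1, so H_0 ≅ Z.
  H_1: rank ker ∂_1 − rank ∂_2 = (9 − 6) − 0 = 3, and there is no ∂_2, so H_1 ≅ Z^3.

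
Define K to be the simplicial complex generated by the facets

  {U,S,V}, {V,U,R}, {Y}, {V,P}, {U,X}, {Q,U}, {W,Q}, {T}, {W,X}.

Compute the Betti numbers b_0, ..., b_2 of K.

b_0 = 3, b_1 = 1, b_2 = 0.

We work with the vertex ordering P < Q < R < S < T < U < V < W < X < Y. The simplices of K, each written with vertices in increasing order, are:

  0-simplices (10): P, Q, R, S, T, U, V, W, X, Y
  1-simplices (10): PV, QU, QW, RU, RV, SU, SV, UV, UX, WX
  2-simplices (2): RUV, SUV

Hence C_0 ≅ Z^10, C_1 ≅ Z^10, C_2 ≅ Z^2.

The boundary map ∂_1: C_1 → C_0 is given by ∂[p,q] = [q] − [p].
The 10×10 boundary matrix has rank 7 and Smith normal form diag(1,1,1,1,1,1,1).

∂_2: C_2 → C_1 sends each 2-simplex [p,q,r] to [q,r] − [p,r] + [p,q]. For instance
  ∂SUV = UV − SV + SU,
  ∂RUV = UV − RV + RU.
As a 10×2 matrix over Z this has rank 2, with invariant factors (1,1).

Reading off H_k = ker ∂_k / im ∂_{k+1}:

  H_0: rank C_0 − rank ∂_1 = 10 − 7 = 3, and the invariant factors of ∂_1 are all 1, so H_0 ≅ Z^3.
  H_1: rank ker ∂_1 − rank ∂_2 = (10 − 7) − 2 = 1, and the invariant factors of ∂_2 are all 1, so H_1 ≅ Z.
  H_2: rank ker ∂_2 − rank ∂_3 = (2 − 2) − 0 = 0, and there is no ∂_3, so H_2 ≅ 0.

Hence the Betti numbers are b_0 = 3, b_1 = 1, b_2 = 0.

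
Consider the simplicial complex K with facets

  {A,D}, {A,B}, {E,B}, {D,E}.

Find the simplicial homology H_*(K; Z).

Fix the vertex order A < B < D < E and write every simplex with vertices in increasing order. Then dim K = 1 and the simplices of K are:

  0-simplices (4): A, B, D, E
  1-simplices (4): AB, AD, BE, DE

giving chain groups C_0 ≅ Z^4, C_1 ≅ Z^4.

Boundary ∂_1: C_1 → C_0 maps an edge to its endpoints' difference, ∂[p,q] = q − p.
The 4×4 boundary matrix has rank 3 and Smith normal form diag(1,1,1).

Reading off H_k = ker ∂_k / im ∂_{k+1}:

  H_0: rank C_0 − rank ∂_1 = 4 − 3 = 1, and the invariant factors of ∂_1 are all 1, so H_0 ≅ Z.
  H_1: rank ker ∂_1 − rank ∂_2 = (4 − 3) − 0 = 1, and there is no ∂_2, so H_1 ≅ Z.

As a check, the Euler characteristic is 4 − 4 = 0, which agrees with 1 − 1 = 0.

H_0 = Z,  H_1 = Z.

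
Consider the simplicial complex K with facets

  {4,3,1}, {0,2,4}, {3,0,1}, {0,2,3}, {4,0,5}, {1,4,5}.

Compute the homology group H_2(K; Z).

Order the vertices as 0 < 1 < 2 < 3 < 4 < 5. Listing each simplex with vertices in this order, K has dimension 2 with simplices:

  0-simplices (6): [0], [1], [2], [3], [4], [5]
  1-simplices (12): [0,1], [0,2], [0,3], [0,4], [0,5], [1,3], [1,4], [1,5], [2,3], [2,4], [3,4], [4,5]
  2-simplices (6): [0,1,3], [0,2,3], [0,2,4], [0,4,5], [1,3,4], [1,4,5]

giving chain groups C_0 ≅ Z^6, C_1 ≅ Z^12, C_2 ≅ Z^6.

The boundary map ∂_1: C_1 → C_0 is given by ∂[p,q] = [q] − [p]. For instance
  ∂[0,1] = [1] − [0].
This gives a 6×12 integer matrix of rank 5; reducing to Smith normal form yields diagonal entries (1,1,1,1,1).

∂_2: C_2 → C_1 acts by ∂[p,q,r] = [q,r] − [p,r] + [p,q]. For instance
  ∂[0,2,4] = [2,4] − [0,4] + [0,2],
  ∂[1,3,4] = [3,4] − [1,4] + [1,3].
The resulting 12×6 matrix has rank 6, and its Smith normal form has invariant factors (1,1,1,1,1,1).

Computing H_k = (kernel of ∂_k) / (image of ∂_{k+1}):

  H_2: rank ker ∂_2 − rank ∂_3 = (6 − 6) − 0 = 0, and there is no ∂_3, so H_2 ≅ 0.

H_2 ≅ 0.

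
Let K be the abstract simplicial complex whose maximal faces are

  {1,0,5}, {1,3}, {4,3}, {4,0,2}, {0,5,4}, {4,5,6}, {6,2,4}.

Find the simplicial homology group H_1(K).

H_1 ≅ Z.

Take the total order 0 < 1 < 2 < 3 < 4 < 5 < 6 on the vertex set. Then K (dimension 2) consists of the simplices:

  0-simplices (7): [0], [1], [2], [3], [4], [5], [6]
  1-simplices (12): [0,1], [0,2], [0,4], [0,5], [1,3], [1,5], [2,4], [2,6], [3,4], [4,5], [4,6], [5,6]
  2-simplices (5): [0,1,5], [0,2,4], [0,4,5], [2,4,6], [4,5,6]

giving chain groups C_0 ≅ Z^7, C_1 ≅ Z^12, C_2 ≅ Z^5.

Boundary ∂_1: C_1 → C_0 sends each edge [p,q] (with p < q) to q − p. For instance
  ∂[4,6] = [6] − [4].
This gives a 7×12 integer matrix of rank 6; reducing to Smith normal form yields diagonal entries (1,1,1,1,1,1).

Boundary ∂_2: C_2 → C_1 sends each 2-simplex [p,q,r] to [q,r] − [p,r] + [p,q]. For instance
  ∂[0,1,5] = [1,5] − [0,5] + [0,1],
  ∂[0,4,5] = [4,5] − [0,5] + [0,4].
As a 12×5 matrix over Z this has rank 5, with invariant factors (1,1,1,1,1).

Reading off H_k = ker ∂_k / im ∂_{k+1}:

  H_1: rank ker ∂_1 − rank ∂_2 = (12 − 6) − 5 = 1, and the invariant factors of ∂_2 are all 1, so H_1 = Z.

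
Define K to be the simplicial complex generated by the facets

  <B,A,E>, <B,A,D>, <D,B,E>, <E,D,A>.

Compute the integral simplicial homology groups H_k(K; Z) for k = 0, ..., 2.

H_0 ≅ Z,  H_1 = 0,  H_2 ≅ Z.

Take the total order A < B < D < E on the vertex set. Then K (dimension 2) consists of the simplices:

  0-simplices (4): A, B, D, E
  1-simplices (6): AB, AD, AE, BD, BE, DE
  2-simplices (4): ABD, ABE, ADE, BDE

so the chain groups are C_0 ≅ Z^4, C_1 ≅ Z^6, C_2 ≅ Z^4.

∂_1: C_1 → C_0 maps an edge to its endpoints' difference, ∂[p,q] = q − p. For instance
  ∂DE = E − D.
The resulting 4×6 matrix has rank 3, and its Smith normal form has invariant factors (1,1,1).

The boundary map ∂_2: C_2 → C_1 maps a triangle to the signed sum of its edges. For instance
  ∂ABD = BD − AD + AB,
  ∂ABE = BE − AE + AB.
As a 6×4 matrix over Z this has rank 3, with invariant factors (1,1,1).

Now H_k = ker ∂_k / im ∂_{k+1}, so:

  H_0: rank C_0 − rank ∂_1 = 4 − 3 = 1, and the invariant factors of ∂_1 are all 1, so H_0 = Z.
  H_1: rank ker ∂_1 − rank ∂_2 = (6 − 3) − 3 = 0, and the invariant factors of ∂_2 are all 1, so H_1 = 0.
  H_2: rank ker ∂_2 − rank ∂_3 = (4 − 3) − 0 = 1, and there is no ∂_3, so H_2 = Z.

As a check, the Euler characteristic is 4 − 6 + 4 = 2, which agrees with 1 − 0 + 1 = 2.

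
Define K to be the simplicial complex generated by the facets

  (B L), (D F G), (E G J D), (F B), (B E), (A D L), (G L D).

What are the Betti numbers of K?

Order the vertices as A < B < D < E < F < G < J < L. Listing each simplex with vertices in this order, K has dimension 3 with simplices:

  0-simplices (8): A, B, D, E, F, G, J, L
  1-simplices (15): AD, AL, BE, BF, BL, DE, DF, DG, DJ, DL, EG, EJ, FG, GJ, GL
  2-simplices (7): ADL, DEG, DEJ, DFG, DGJ, DGL, EGJ
  3-simplices (1): DEGJ

so the chain groups are C_0 ≅ Z^8, C_1 ≅ Z^15, C_2 ≅ Z^7, C_3 ≅ Z^1.

Boundary ∂_1: C_1 → C_0 is given by ∂[p,q] = [q] − [p]. For instance
  ∂GL = L − G.
The 8×15 boundary matrix has rank 7 and Smith normal form diag(1,1,1,1,1,1,1).

The boundary map ∂_2: C_2 → C_1 maps a triangle to the signed sum of its edges. For instance
  ∂DFG = FG − DG + DF,
  ∂ADL = DL − AL + AD.
As a 15×7 matrix over Z this has rank 6, with invariant factors (1,1,1,1,1,1).

Boundary ∂_3: C_3 → C_2 sends each 3-simplex σ to the alternating sum Σ_i (−1)^i (σ with its i-th vertex removed). For instance
  ∂DEGJ = EGJ − DGJ + DEJ − DEG.
The 7×1 boundary matrix has rank 1 and Smith normal form diag(1).

Reading off H_k = ker ∂_k / im ∂_{k+1}:

  H_0: rank C_0 − rank ∂_1 = 8 − 7 = 1, and the invariant factors of ∂_1 are all 1, so H_0 ≅ Z.
  H_1: rank ker ∂_1 − rank ∂_2 = (15 − 7) − 6 = 2, and the invariant factors of ∂_2 are all 1, so H_1 ≅ Z^2.
  H_2: rank ker ∂_2 − rank ∂_3 = (7 − 6) − 1 = 0, and the invariant factors of ∂_3 are all 1, so H_2 ≅ 0.
  H_3: rank ker ∂_3 − rank ∂_4 = (1 − 1) − 0 = 0, and there is no ∂_4, so H_3 ≅ 0.

Hence the Betti numbers are b_0 = 1, b_1 = 2, b_2 = 0, b_3 = 0.

b_0 = 1, b_1 = 2, b_2 = 0, b_3 = 0.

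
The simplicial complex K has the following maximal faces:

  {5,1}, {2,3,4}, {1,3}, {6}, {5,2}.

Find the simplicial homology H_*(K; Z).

We work with the vertex ordering 1 < 2 < 3 < 4 < 5 < 6. The simplices of K, each written with vertices in increasing order, are:

  0-simplices (6): [1], [2], [3], [4], [5], [6]
  1-simplices (6): [1,3], [1,5], [2,3], [2,4], [2,5], [3,4]
  2-simplices (1): [2,3,4]

Hence C_0 ≅ Z^6, C_1 ≅ Z^6, C_2 ≅ Z^1.

Boundary ∂_1: C_1 → C_0 sends each edge [p,q] (with p < q) to q − p.
The 6×6 boundary matrix has rank 4 and Smith normal form diag(1,1,1,1).

Boundary ∂_2: C_2 → C_1 maps a triangle to the signed sum of its edges. For instance
  ∂[2,3,4] = [3,4] − [2,4] + [2,3].
As a 6×1 matrix over Z this has rank 1, with invariant factors (1).

From H_k ≅ ker(∂_k) / im(∂_{k+1}) we obtain:

  H_0: rank C_0 − rank ∂_1 = 6 − 4 = 2, and the invariant factors of ∂_1 are all 1, so H_0 ≅ Z^2.
  H_1: rank ker ∂_1 − rank ∂_2 = (6 − 4) − 1 = 1, and the invariant factors of ∂_2 are all 1, so H_1 ≅ Z.
  H_2: rank ker ∂_2 − rank ∂_3 = (1 − 1) − 0 = 0, and there is no ∂_3, so H_2 ≅ 0.

H_0 ≅ Z^2,  H_1 ≅ Z,  H_2 = 0.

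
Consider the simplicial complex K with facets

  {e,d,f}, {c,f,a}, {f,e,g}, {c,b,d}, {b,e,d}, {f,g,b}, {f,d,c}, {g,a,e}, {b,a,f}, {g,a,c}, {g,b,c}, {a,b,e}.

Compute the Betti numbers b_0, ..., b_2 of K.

K has 7 vertices, 18 edges, 12 triangles.
rank ∂_0 = 0, rank ∂_1 = 6 ⇒ b_0 = 7 − 0 − 6 = 1; all invariant factors of ∂_1 are 1 so no torsion. So H_0 ≅ Z.
rank ∂_1 = 6, rank ∂_2 = 12 ⇒ b_1 = 18 − 6 − 12 = 0; ∂_2 has invariant factor(s) [2] giving torsion. So H_1 ≅ Z/2.
rank ∂_2 = 12, rank ∂_3 = 0 ⇒ b_2 = 12 − 12 − 0 = 0. So H_2 ≅ 0.

b_0 = 1, b_1 = 0, b_2 = 0.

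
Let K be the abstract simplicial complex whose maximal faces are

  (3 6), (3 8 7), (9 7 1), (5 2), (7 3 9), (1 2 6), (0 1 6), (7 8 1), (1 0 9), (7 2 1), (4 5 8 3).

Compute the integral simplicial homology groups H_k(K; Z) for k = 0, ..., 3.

H_0 = Z,  H_1 = Z^2,  H_2 = 0,  H_3 = 0.

Order the vertices as 0 < 1 < 2 < 3 < 4 < 5 < 6 < 7 < 8 < 9. Listing each simplex with vertices in this order, K has dimension 3 with simplices:

  0-simplices (10): [0], [1], [2], [3], [4], [5], [6], [7], [8], [9]
  1-simplices (22): [0,1], [0,6], [0,9], [1,2], [1,6], [1,7], [1,8], [1,9], [2,5], [2,6], [2,7], [3,4], [3,5], [3,6], [3,7], [3,8], [3,9], [4,5], [4,8], [5,8], [7,8], [7,9]
  2-simplices (12): [0,1,6], [0,1,9], [1,2,6], [1,2,7], [1,7,8], [1,7,9], [3,4,5], [3,4,8], [3,5,8], [3,7,8], [3,7,9], [4,5,8]
  3-simplices (1): [3,4,5,8]

Hence C_0 ≅ Z^10, C_1 ≅ Z^22, C_2 ≅ Z^12, C_3 ≅ Z^1.

∂_1: C_1 → C_0 sends each edge [p,q] (with p < q) to q − p.
The 10×22 boundary matrix has rank 9 and Smith normal form diag(1,1,1,1,1,1,1,1,1).

∂_2: C_2 → C_1 maps a triangle to the signed sum of its edges. For instance
  ∂[3,4,5] = [4,5] − [3,5] + [3,4],
  ∂[1,7,8] = [7,8] − [1,8] + [1,7].
The resulting 22×12 matrix has rank 11, and its Smith normal form has invariant factors (1,1,1,1,1,1,1,1,1,1,1).

The boundary map ∂_3: C_3 → C_2 sends each 3-simplex σ to the alternating sum Σ_i (−1)^i (σ with its i-th vertex removed). For instance
  ∂[3,4,5,8] = [4,5,8] − [3,5,8] + [3,4,8] − [3,4,5].
This gives a 12×1 integer matrix of rank 1; reducing to Smith normal form yields diagonal entries (1).

From H_k ≅ ker(∂_k) / im(∂_{k+1}) we obtain:

  H_0: rank C_0 − rank ∂_1 = 10 − 9 = 1, and the invariant factors of ∂_1 are all 1, so H_0 = Z.
  H_1: rank ker ∂_1 − rank ∂_2 = (22 − 9) − 11 = 2, and the invariant factors of ∂_2 are all 1, so H_1 = Z^2.
  H_2: rank ker ∂_2 − rank ∂_3 = (12 − 11) − 1 = 0, and the invariant factors of ∂_3 are all 1, so H_2 = 0.
  H_3: rank ker ∂_3 − rank ∂_4 = (1 − 1) − 0 = 0, and there is no ∂_4, so H_3 = 0.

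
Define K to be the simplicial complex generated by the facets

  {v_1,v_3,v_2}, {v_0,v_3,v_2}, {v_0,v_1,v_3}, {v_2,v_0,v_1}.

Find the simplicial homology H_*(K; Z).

H_0 = Z,  H_1 = 0,  H_2 = Z.

Order the vertices as v_0 < v_1 < v_2 < v_3. Listing each simplex with vertices in this order, K has dimension 2 with simplices:

  0-simplices (4): [v_0], [v_1], [v_2], [v_3]
  1-simplices (6): [v_0,v_1], [v_0,v_2], [v_0,v_3], [v_1,v_2], [v_1,v_3], [v_2,v_3]
  2-simplices (4): [v_0,v_1,v_2], [v_0,v_1,v_3], [v_0,v_2,v_3], [v_1,v_2,v_3]

so the chain groups are C_0 ≅ Z^4, C_1 ≅ Z^6, C_2 ≅ Z^4.

Boundary ∂_1: C_1 → C_0 maps an edge to its endpoints' difference, ∂[p,q] = q − p. For instance
  ∂[v_1,v_3] = [v_3] − [v_1].
This gives a 4×6 integer matrix of rank 3; reducing to Smith normal form yields diagonal entries (1,1,1).

∂_2: C_2 → C_1 sends each 2-simplex [p,q,r] to [q,r] − [p,r] + [p,q]. For instance
  ∂[v_1,v_2,v_3] = [v_2,v_3] − [v_1,v_3] + [v_1,v_2],
  ∂[v_0,v_1,v_3] = [v_1,v_3] − [v_0,v_3] + [v_0,v_1].
This gives a 6×4 integer matrix of rank 3; reducing to Smith normal form yields diagonal entries (1,1,1).

Computing H_k = (kernel of ∂_k) / (image of ∂_{k+1}):

  H_0: rank C_0 − rank ∂_1 = 4 − 3 = 1, and the invariant factors of ∂_1 are all 1, so H_0 ≅ Z.
  H_1: rank ker ∂_1 − rank ∂_2 = (6 − 3) − 3 = 0, and the invariant factors of ∂_2 are all 1, so H_1 ≅ 0.
  H_2: rank ker ∂_2 − rank ∂_3 = (4 − 3) − 0 = 1, and there is no ∂_3, so H_2 ≅ Z.

(K is a triangulation of the 2-sphere S^2.)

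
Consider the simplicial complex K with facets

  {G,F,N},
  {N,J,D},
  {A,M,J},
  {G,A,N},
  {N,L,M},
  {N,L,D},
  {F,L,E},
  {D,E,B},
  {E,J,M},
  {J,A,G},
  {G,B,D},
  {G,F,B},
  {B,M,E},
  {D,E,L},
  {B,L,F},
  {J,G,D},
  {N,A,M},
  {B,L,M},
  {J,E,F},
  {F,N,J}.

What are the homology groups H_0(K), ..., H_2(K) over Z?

We work with the vertex ordering A < B < D < E < F < G < J < L < M < N. The simplices of K, each written with vertices in increasing order, are:

  0-simplices (10): A, B, D, E, F, G, J, L, M, N
  1-simplices (30): AG, AJ, AM, AN, BD, BE, BF, BG, BL, BM, DE, DG, DJ, DL, DN, EF, EJ, EL, EM, FG, FJ, FL, FN, GJ, GN, JM, JN, LM, LN, MN
  2-simplices (20): AGJ, AGN, AJM, AMN, BDE, BDG, BEM, BFG, BFL, BLM, DEL, DGJ, DJN, DLN, EFJ, EFL, EJM, FGN, FJN, LMN

so the chain groups are C_0 ≅ Z^10, C_1 ≅ Z^30, C_2 ≅ Z^20.

Boundary ∂_1: C_1 → C_0 maps an edge to its endpoints' difference, ∂[p,q] = q − p.
As a 10×30 matrix over Z this has rank 9, with invariant factors (1,1,1,1,1,1,1,1,1).

The boundary map ∂_2: C_2 → C_1 sends each 2-simplex [p,q,r] to [q,r] − [p,r] + [p,q]. For instance
  ∂EFL = FL − EL + EF,
  ∂DJN = JN − DN + DJ.
As a 30×20 matrix over Z this has rank 20, with invariant factors (1,1,1,1,1,1,1,1,1,1,1,1,1,1,1,1,1,1,1,2).

From H_k ≅ ker(∂_k) / im(∂_{k+1}) we obtain:

  H_0: rank C_0 − rank ∂_1 = 10 − 9 = 1, and the invariant factors of ∂_1 are all 1, so H_0 ≅ Z.
  H_1: rank ker ∂_1 − rank ∂_2 = (30 − 9) − 20 = 1, and ∂_2 has invariant factor 2 > 1, so H_1 ≅ Z ⊕ Z/2Z.
  H_2: rank ker ∂_2 − rank ∂_3 = (20 − 20) − 0 = 0, and there is no ∂_3, so H_2 ≅ 0.

H_0 = Z,  H_1 = Z ⊕ Z/2Z,  H_2 = 0.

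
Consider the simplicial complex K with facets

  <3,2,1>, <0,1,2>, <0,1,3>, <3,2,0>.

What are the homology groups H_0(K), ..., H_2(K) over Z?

H_0 = Z,  H_1 = 0,  H_2 = Z.

Fix the vertex order 0 < 1 < 2 < 3 and write every simplex with vertices in increasing order. Then dim K = 2 and the simplices of K are:

  0-simplices (4): [0], [1], [2], [3]
  1-simplices (6): [0,1], [0,2], [0,3], [1,2], [1,3], [2,3]
  2-simplices (4): [0,1,2], [0,1,3], [0,2,3], [1,2,3]

giving chain groups C_0 ≅ Z^4, C_1 ≅ Z^6, C_2 ≅ Z^4.

Boundary ∂_1: C_1 → C_0 sends each edge [p,q] (with p < q) to q − p. For instance
  ∂[0,1] = [1] − [0].
The 4×6 boundary matrix has rank 3 and Smith normal form diag(1,1,1).

The boundary map ∂_2: C_2 → C_1 acts by ∂[p,q,r] = [q,r] − [p,r] + [p,q]. For instance
  ∂[1,2,3] = [2,3] − [1,3] + [1,2],
  ∂[0,1,2] = [1,2] − [0,2] + [0,1].
As a 6×4 matrix over Z this has rank 3, with invariant factors (1,1,1).

From H_k ≅ ker(∂_k) / im(∂_{k+1}) we obtain:

  H_0: rank C_0 − rank ∂_1 = 4 − 3 = 1, and the invariant factors of ∂_1 are all 1, so H_0 = Z.
  H_1: rank ker ∂_1 − rank ∂_2 = (6 − 3) − 3 = 0, and the invariant factors of ∂_2 are all 1, so H_1 = 0.
  H_2: rank ker ∂_2 − rank ∂_3 = (4 − 3) − 0 = 1, and there is no ∂_3, so H_2 = Z.

As a check, the Euler characteristic is 4 − 6 + 4 = 2, which agrees with 1 − 0 + 1 = 2.
(K is a triangulation of the 2-sphere S^2.)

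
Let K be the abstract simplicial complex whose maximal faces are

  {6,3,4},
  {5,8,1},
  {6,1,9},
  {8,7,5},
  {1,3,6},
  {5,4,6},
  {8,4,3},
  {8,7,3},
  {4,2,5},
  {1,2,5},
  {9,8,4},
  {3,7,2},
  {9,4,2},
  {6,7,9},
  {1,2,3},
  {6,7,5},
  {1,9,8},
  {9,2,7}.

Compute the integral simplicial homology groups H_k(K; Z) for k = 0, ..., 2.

H_0 ≅ Z,  H_1 ≅ Z^2,  H_2 ≅ Z.

K has 9 vertices, 27 edges, 18 triangles.
rank ∂_0 = 0, rank ∂_1 = 8 ⇒ b_0 = 9 − 0 − 8 = 1; all invariant factors of ∂_1 are 1 so no torsion. So H_0 ≅ Z.
rank ∂_1 = 8, rank ∂_2 = 17 ⇒ b_1 = 27 − 8 − 17 = 2; all invariant factors of ∂_2 are 1 so no torsion. So H_1 ≅ Z^2.
rank ∂_2 = 17, rank ∂_3 = 0 ⇒ b_2 = 18 − 17 − 0 = 1. So H_2 ≅ Z.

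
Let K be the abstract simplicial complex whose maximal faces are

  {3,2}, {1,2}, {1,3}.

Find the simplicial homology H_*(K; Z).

H_0 = Z,  H_1 = Z.

We work with the vertex ordering 1 < 2 < 3. The simplices of K, each written with vertices in increasing order, are:

  0-simplices (3): [1], [2], [3]
  1-simplices (3): [1,2], [1,3], [2,3]

giving chain groups C_0 ≅ Z^3, C_1 ≅ Z^3.

∂_1: C_1 → C_0 sends each edge [p,q] (with p < q) to q − p.
As a 3×3 matrix over Z this has rank 2, with invariant factors (1,1).

Now H_k = ker ∂_k / im ∂_{k+1}, so:

  H_0: rank C_0 − rank ∂_1 = 3 − 2 = 1, and the invariant factors of ∂_1 are all 1, so H_0 = Z.
  H_1: rank ker ∂_1 − rank ∂_2 = (3 − 2) − 0 = 1, and there is no ∂_2, so H_1 = Z.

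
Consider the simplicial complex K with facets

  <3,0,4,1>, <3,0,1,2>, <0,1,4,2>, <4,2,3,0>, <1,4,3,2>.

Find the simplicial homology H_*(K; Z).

H_0 ≅ Z,  H_1 = 0,  H_2 = 0,  H_3 ≅ Z.

Take the total order 0 < 1 < 2 < 3 < 4 on the vertex set. Then K (dimension 3) consists of the simplices:

  0-simplices (5): [0], [1], [2], [3], [4]
  1-simplices (10): [0,1], [0,2], [0,3], [0,4], [1,2], [1,3], [1,4], [2,3], [2,4], [3,4]
  2-simplices (10): [0,1,2], [0,1,3], [0,1,4], [0,2,3], [0,2,4], [0,3,4], [1,2,3], [1,2,4], [1,3,4], [2,3,4]
  3-simplices (5): [0,1,2,3], [0,1,2,4], [0,1,3,4], [0,2,3,4], [1,2,3,4]

so the chain groups are C_0 ≅ Z^5, C_1 ≅ Z^10, C_2 ≅ Z^10, C_3 ≅ Z^5.

∂_1: C_1 → C_0 maps an edge to its endpoints' difference, ∂[p,q] = q − p.
The resulting 5×10 matrix has rank 4, and its Smith normal form has invariant factors (1,1,1,1).

Boundary ∂_2: C_2 → C_1 acts by ∂[p,q,r] = [q,r] − [p,r] + [p,q]. For instance
  ∂[0,3,4] = [3,4] − [0,4] + [0,3],
  ∂[0,2,4] = [2,4] − [0,4] + [0,2].
As a 10×10 matrix over Z this has rank 6, with invariant factors (1,1,1,1,1,1).

The boundary map ∂_3: C_3 → C_2 sends each 3-simplex σ to the alternating sum Σ_i (−1)^i (σ with its i-th vertex removed). For instance
  ∂[0,1,2,4] = [1,2,4] − [0,2,4] + [0,1,4] − [0,1,2],
  ∂[1,2,3,4] = [2,3,4] − [1,3,4] + [1,2,4] − [1,2,3].
This gives a 10×5 integer matrix of rank 4; reducing to Smith normal form yields diagonal entries (1,1,1,1).

From H_k ≅ ker(∂_k) / im(∂_{k+1}) we obtain:

  H_0: rank C_0 − rank ∂_1 = 5 − 4 = 1, and the invariant factors of ∂_1 are all 1, so H_0 ≅ Z.
  H_1: rank ker ∂_1 − rank ∂_2 = (10 − 4) − 6 = 0, and the invariant factors of ∂_2 are all 1, so H_1 ≅ 0.
  H_2: rank ker ∂_2 − rank ∂_3 = (10 − 6) − 4 = 0, and the invariant factors of ∂_3 are all 1, so H_2 ≅ 0.
  H_3: rank ker ∂_3 − rank ∂_4 = (5 − 4) − 0 = 1, and there is no ∂_4, so H_3 ≅ Z.

As a check, the Euler characteristic is 5 − 10 + 10 − 5 = 0, which agrees with 1 − 0 + 0 − 1 = 0.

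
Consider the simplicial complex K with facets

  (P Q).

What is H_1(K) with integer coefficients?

We work with the vertex ordering P < Q. The simplices of K, each written with vertices in increasing order, are:

  0-simplices (2): P, Q
  1-simplices (1): PQ

giving chain groups C_0 ≅ Z^2, C_1 ≅ Z^1.

Boundary ∂_1: C_1 → C_0 maps an edge to its endpoints' difference, ∂[p,q] = q − p. For instance
  ∂PQ = Q − P.
As a 2×1 matrix over Z this has rank 1, with invariant factors (1).

From H_k ≅ ker(∂_k) / im(∂_{k+1}) we obtain:

  H_1: rank ker ∂_1 − rank ∂_2 = (1 − 1) − 0 = 0, and there is no ∂_2, so H_1 ≅ 0.

H_1 = 0.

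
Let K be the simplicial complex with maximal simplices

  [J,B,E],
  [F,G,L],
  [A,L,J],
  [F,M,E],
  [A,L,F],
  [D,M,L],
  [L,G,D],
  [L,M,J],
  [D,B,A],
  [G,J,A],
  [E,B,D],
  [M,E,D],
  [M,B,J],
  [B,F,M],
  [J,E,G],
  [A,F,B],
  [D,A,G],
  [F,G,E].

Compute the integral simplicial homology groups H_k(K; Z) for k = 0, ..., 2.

H_0 = Z,  H_1 = Z × Z/2,  H_2 = 0.

We work with the vertex ordering A < B < D < E < F < G < J < L < M. The simplices of K, each written with vertices in increasing order, are:

  0-simplices (9): A, B, D, E, F, G, J, L, M
  1-simplices (27): AB, AD, AF, AG, AJ, AL, BD, BE, BF, BJ, BM, DE, DG, DL, DM, EF, EG, EJ, EM, FG, FL, FM, GJ, GL, JL, JM, LM
  2-simplices (18): ABD, ABF, ADG, AFL, AGJ, AJL, BDE, BEJ, BFM, BJM, DEM, DGL, DLM, EFG, EFM, EGJ, FGL, JLM

so the chain groups are C_0 ≅ Z^9, C_1 ≅ Z^27, C_2 ≅ Z^18.

Boundary ∂_1: C_1 → C_0 sends each edge [p,q] (with p < q) to q − p. For instance
  ∂DM = M − D.
The 9×27 boundary matrix has rank 8 and Smith normal form diag(1,1,1,1,1,1,1,1).

∂_2: C_2 → C_1 maps a triangle to the signed sum of its edges. For instance
  ∂DEM = EM − DM + DE,
  ∂BJM = JM − BM + BJ.
As a 27×18 matrix over Z this has rank 18, with invariant factors (1,1,1,1,1,1,1,1,1,1,1,1,1,1,1,1,1,2).

From H_k ≅ ker(∂_k) / im(∂_{k+1}) we obtain:

  H_0: rank C_0 − rank ∂_1 = 9 − 8 = 1, and the invariant factors of ∂_1 are all 1, so H_0 = Z.
  H_1: rank ker ∂_1 − rank ∂_2 = (27 − 8) − 18 = 1, and ∂_2 has invariant factor 2 > 1, so H_1 = Z × Z/2.
  H_2: rank ker ∂_2 − rank ∂_3 = (18 − 18) − 0 = 0, and there is no ∂_3, so H_2 = 0.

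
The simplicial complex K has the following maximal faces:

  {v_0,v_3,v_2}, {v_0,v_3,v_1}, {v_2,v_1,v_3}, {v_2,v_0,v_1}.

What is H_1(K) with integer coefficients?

H_1 = 0.

Take the total order v_0 < v_1 < v_2 < v_3 on the vertex set. Then K (dimension 2) consists of the simplices:

  0-simplices (4): [v_0], [v_1], [v_2], [v_3]
  1-simplices (6): [v_0,v_1], [v_0,v_2], [v_0,v_3], [v_1,v_2], [v_1,v_3], [v_2,v_3]
  2-simplices (4): [v_0,v_1,v_2], [v_0,v_1,v_3], [v_0,v_2,v_3], [v_1,v_2,v_3]

giving chain groups C_0 ≅ Z^4, C_1 ≅ Z^6, C_2 ≅ Z^4.

∂_1: C_1 → C_0 maps an edge to its endpoints' difference, ∂[p,q] = q − p. For instance
  ∂[v_0,v_2] = [v_2] − [v_0].
As a 4×6 matrix over Z this has rank 3, with invariant factors (1,1,1).

The boundary map ∂_2: C_2 → C_1 sends each 2-simplex [p,q,r] to [q,r] − [p,r] + [p,q]. For instance
  ∂[v_1,v_2,v_3] = [v_2,v_3] − [v_1,v_3] + [v_1,v_2],
  ∂[v_0,v_1,v_3] = [v_1,v_3] − [v_0,v_3] + [v_0,v_1].
As a 6×4 matrix over Z this has rank 3, with invariant factors (1,1,1).

Now H_k = ker ∂_k / im ∂_{k+1}, so:

  H_1: rank ker ∂_1 − rank ∂_2 = (6 − 3) − 3 = 0, and the invariant factors of ∂_2 are all 1, so H_1 ≅ 0.

(K is a triangulation of the 2-sphere S^2.)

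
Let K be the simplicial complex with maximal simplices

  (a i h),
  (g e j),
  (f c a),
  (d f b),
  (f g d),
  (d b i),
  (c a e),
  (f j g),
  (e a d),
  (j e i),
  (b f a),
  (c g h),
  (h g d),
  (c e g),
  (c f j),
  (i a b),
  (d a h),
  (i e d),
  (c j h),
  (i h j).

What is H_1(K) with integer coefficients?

H_1 ≅ Z ⊕ Z_2.

Take the total order a < b < c < d < e < f < g < h < i < j on the vertex set. Then K (dimension 2) consists of the simplices:

  0-simplices (10): a, b, c, d, e, f, g, h, i, j
  1-simplices (30): ab, ac, ad, ae, af, ah, ai, bd, bf, bi, ce, cf, cg, ch, cj, de, df, dg, dh, di, eg, ei, ej, fg, fj, gh, gj, hi, hj, ij
  2-simplices (20): abf, abi, ace, acf, ade, adh, ahi, bdf, bdi, ceg, cfj, cgh, chj, dei, dfg, dgh, egj, eij, fgj, hij

so the chain groups are C_0 ≅ Z^10, C_1 ≅ Z^30, C_2 ≅ Z^20.

∂_1: C_1 → C_0 is given by ∂[p,q] = [q] − [p]. For instance
  ∂ad = d − a.
The resulting 10×30 matrix has rank 9, and its Smith normal form has invariant factors (1,1,1,1,1,1,1,1,1).

∂_2: C_2 → C_1 sends each 2-simplex [p,q,r] to [q,r] − [p,r] + [p,q]. For instance
  ∂dgh = gh − dh + dg,
  ∂dei = ei − di + de.
This gives a 30×20 integer matrix of rank 20; reducing to Smith normal form yields diagonal entries (1,1,1,1,1,1,1,1,1,1,1,1,1,1,1,1,1,1,1,2).

Reading off H_k = ker ∂_k / im ∂_{k+1}:

  H_1: rank ker ∂_1 − rank ∂_2 = (30 − 9) − 20 = 1, and ∂_2 has invariant factor 2 > 1, so H_1 = Z ⊕ Z_2.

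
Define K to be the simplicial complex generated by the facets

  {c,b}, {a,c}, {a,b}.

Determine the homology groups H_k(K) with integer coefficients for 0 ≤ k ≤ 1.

K has 3 vertices, 3 edges.
rank ∂_0 = 0, rank ∂_1 = 2 ⇒ b_0 = 3 − 0 − 2 = 1; all invariant factors of ∂_1 are 1 so no torsion. So H_0 = Z.
rank ∂_1 = 2, rank ∂_2 = 0 ⇒ b_1 = 3 − 2 − 0 = 1. So H_1 = Z.

H_0 ≅ Z,  H_1 ≅ Z.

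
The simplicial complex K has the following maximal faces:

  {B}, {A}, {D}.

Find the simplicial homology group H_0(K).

We work with the vertex ordering A < B < D. The simplices of K, each written with vertices in increasing order, are:

  0-simplices (3): A, B, D

Hence C_0 ≅ Z^3.

Now H_k = ker ∂_k / im ∂_{k+1}, so:

  H_0: rank C_0 − rank ∂_1 = 3 − 0 = 3, and there is no ∂_1, so H_0 ≅ Z^3.

H_0 ≅ Z^3.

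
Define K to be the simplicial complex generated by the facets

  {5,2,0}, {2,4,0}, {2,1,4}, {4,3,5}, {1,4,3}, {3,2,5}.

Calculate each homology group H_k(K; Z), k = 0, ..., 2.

H_0 ≅ Z,  H_1 ≅ Z,  H_2 = 0.

Take the total order 0 < 1 < 2 < 3 < 4 < 5 on the vertex set. Then K (dimension 2) consists of the simplices:

  0-simplices (6): [0], [1], [2], [3], [4], [5]
  1-simplices (12): [0,2], [0,4], [0,5], [1,2], [1,3], [1,4], [2,3], [2,4], [2,5], [3,4], [3,5], [4,5]
  2-simplices (6): [0,2,4], [0,2,5], [1,2,4], [1,3,4], [2,3,5], [3,4,5]

giving chain groups C_0 ≅ Z^6, C_1 ≅ Z^12, C_2 ≅ Z^6.

The boundary map ∂_1: C_1 → C_0 maps an edge to its endpoints' difference, ∂[p,q] = q − p.
The 6×12 boundary matrix has rank 5 and Smith normal form diag(1,1,1,1,1).

The boundary map ∂_2: C_2 → C_1 sends each 2-simplex [p,q,r] to [q,r] − [p,r] + [p,q]. For instance
  ∂[3,4,5] = [4,5] − [3,5] + [3,4],
  ∂[0,2,4] = [2,4] − [0,4] + [0,2].
The resulting 12×6 matrix has rank 6, and its Smith normal form has invariant factors (1,1,1,1,1,1).

Reading off H_k = ker ∂_k / im ∂_{k+1}:

  H_0: rank C_0 − rank ∂_1 = 6 − 5 = 1, and the invariant factors of ∂_1 are all 1, so H_0 = Z.
  H_1: rank ker ∂_1 − rank ∂_2 = (12 − 5) − 6 = 1, and the invariant factors of ∂_2 are all 1, so H_1 = Z.
  H_2: rank ker ∂_2 − rank ∂_3 = (6 − 6) − 0 = 0, and there is no ∂_3, so H_2 = 0.

As a check, the Euler characteristic is 6 − 12 + 6 = 0, which agrees with 1 − 1 + 0 = 0.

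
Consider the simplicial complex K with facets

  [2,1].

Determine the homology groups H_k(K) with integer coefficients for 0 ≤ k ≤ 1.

Fix the vertex order 1 < 2 and write every simplex with vertices in increasing order. Then dim K = 1 and the simplices of K are:

  0-simplices (2): [1], [2]
  1-simplices (1): [1,2]

giving chain groups C_0 ≅ Z^2, C_1 ≅ Z^1.

Boundary ∂_1: C_1 → C_0 sends each edge [p,q] (with p < q) to q − p.
The resulting 2×1 matrix has rank 1, and its Smith normal form has invariant factors (1).

Now H_k = ker ∂_k / im ∂_{k+1}, so:

  H_0: rank C_0 − rank ∂_1 = 2 − 1 = 1, and the invariant factors of ∂_1 are all 1, so H_0 = Z.
  H_1: rank ker ∂_1 − rank ∂_2 = (1 − 1) − 0 = 0, and there is no ∂_2, so H_1 = 0.

H_0 ≅ Z,  H_1 = 0.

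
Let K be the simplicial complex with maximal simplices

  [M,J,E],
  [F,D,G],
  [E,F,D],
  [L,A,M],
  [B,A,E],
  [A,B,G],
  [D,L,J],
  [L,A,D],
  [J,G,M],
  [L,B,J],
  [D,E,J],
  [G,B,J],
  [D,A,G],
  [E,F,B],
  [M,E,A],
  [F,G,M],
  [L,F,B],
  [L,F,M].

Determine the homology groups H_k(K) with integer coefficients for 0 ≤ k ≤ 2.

H_0 ≅ Z,  H_1 ≅ Z^2,  H_2 ≅ Z.

We work with the vertex ordering A < B < D < E < F < G < J < L < M. The simplices of K, each written with vertices in increasing order, are:

  0-simplices (9): A, B, D, E, F, G, J, L, M
  1-simplices (27): AB, AD, AE, AG, AL, AM, BE, BF, BG, BJ, BL, DE, DF, DG, DJ, DL, EF, EJ, EM, FG, FL, FM, GJ, GM, JL, JM, LM
  2-simplices (18): ABE, ABG, ADG, ADL, AEM, ALM, BEF, BFL, BGJ, BJL, DEF, DEJ, DFG, DJL, EJM, FGM, FLM, GJM

so the chain groups are C_0 ≅ Z^9, C_1 ≅ Z^27, C_2 ≅ Z^18.

Boundary ∂_1: C_1 → C_0 is given by ∂[p,q] = [q] − [p].
As a 9×27 matrix over Z this has rank 8, with invariant factors (1,1,1,1,1,1,1,1).

The boundary map ∂_2: C_2 → C_1 acts by ∂[p,q,r] = [q,r] − [p,r] + [p,q]. For instance
  ∂ABE = BE − AE + AB,
  ∂GJM = JM − GM + GJ.
The resulting 27×18 matrix has rank 17, and its Smith normal form has invariant factors (1,1,1,1,1,1,1,1,1,1,1,1,1,1,1,1,1).

Reading off H_k = ker ∂_k / im ∂_{k+1}:

  H_0: rank C_0 − rank ∂_1 = 9 − 8 = 1, and the invariant factors of ∂_1 are all 1, so H_0 = Z.
  H_1: rank ker ∂_1 − rank ∂_2 = (27 − 8) − 17 = 2, and the invariant factors of ∂_2 are all 1, so H_1 = Z^2.
  H_2: rank ker ∂_2 − rank ∂_3 = (18 − 17) − 0 = 1, and there is no ∂_3, so H_2 = Z.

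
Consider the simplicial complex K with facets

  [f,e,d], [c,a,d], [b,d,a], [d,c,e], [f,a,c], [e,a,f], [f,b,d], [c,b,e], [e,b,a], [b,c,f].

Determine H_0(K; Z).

H_0 ≅ Z.

K has 6 vertices, 15 edges, 10 triangles.
rank ∂_0 = 0, rank ∂_1 = 5 ⇒ b_0 = 6 − 0 − 5 = 1; all invariant factors of ∂_1 are 1 so no torsion. So H_0 ≅ Z.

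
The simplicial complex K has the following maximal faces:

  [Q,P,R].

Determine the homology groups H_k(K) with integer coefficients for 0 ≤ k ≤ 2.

H_0 = Z,  H_1 = 0,  H_2 = 0.

Take the total order P < Q < R on the vertex set. Then K (dimension 2) consists of the simplices:

  0-simplices (3): P, Q, R
  1-simplices (3): PQ, PR, QR
  2-simplices (1): PQR

Hence C_0 ≅ Z^3, C_1 ≅ Z^3, C_2 ≅ Z^1.

∂_1: C_1 → C_0 sends each edge [p,q] (with p < q) to q − p.
This gives a 3×3 integer matrix of rank 2; reducing to Smith normal form yields diagonal entries (1,1).

The boundary map ∂_2: C_2 → C_1 sends each 2-simplex [p,q,r] to [q,r] − [p,r] + [p,q]. For instance
  ∂PQR = QR − PR + PQ.
The resulting 3×1 matrix has rank 1, and its Smith normal form has invariant factors (1).

Now H_k = ker ∂_k / im ∂_{k+1}, so:

  H_0: rank C_0 − rank ∂_1 = 3 − 2 = 1, and the invariant factors of ∂_1 are all 1, so H_0 = Z.
  H_1: rank ker ∂_1 − rank ∂_2 = (3 − 2) − 1 = 0, and the invariant factors of ∂_2 are all 1, so H_1 = 0.
  H_2: rank ker ∂_2 − rank ∂_3 = (1 − 1) − 0 = 0, and there is no ∂_3, so H_2 = 0.

As a check, the Euler characteristic is 3 − 3 + 1 = 1, which agrees with 1 − 0 + 0 = 1.
(K is a triangulation of the 2-simplex.)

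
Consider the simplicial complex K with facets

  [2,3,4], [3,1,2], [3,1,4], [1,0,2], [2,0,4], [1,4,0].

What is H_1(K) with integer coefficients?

H_1 = 0.

K has 5 vertices, 9 edges, 6 triangles.
rank ∂_1 = 4, rank ∂_2 = 5 ⇒ b_1 = 9 − 4 − 5 = 0; all invariant factors of ∂_2 are 1 so no torsion. So H_1 = 0.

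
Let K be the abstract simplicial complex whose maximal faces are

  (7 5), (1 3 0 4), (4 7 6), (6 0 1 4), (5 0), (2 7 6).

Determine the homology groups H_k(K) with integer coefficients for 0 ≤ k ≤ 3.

K has 8 vertices, 15 edges, 9 triangles, 2 3-simplices.
rank ∂_0 = 0, rank ∂_1 = 7 ⇒ b_0 = 8 − 0 − 7 = 1; all invariant factors of ∂_1 are 1 so no torsion. So H_0 ≅ Z.
rank ∂_1 = 7, rank ∂_2 = 7 ⇒ b_1 = 15 − 7 − 7 = 1; all invariant factors of ∂_2 are 1 so no torsion. So H_1 ≅ Z.
rank ∂_2 = 7, rank ∂_3 = 2 ⇒ b_2 = 9 − 7 − 2 = 0; all invariant factors of ∂_3 are 1 so no torsion. So H_2 ≅ 0.
rank ∂_3 = 2, rank ∂_4 = 0 ⇒ b_3 = 2 − 2 − 0 = 0. So H_3 ≅ 0.

H_0 = Z,  H_1 = Z,  H_2 = 0,  H_3 = 0.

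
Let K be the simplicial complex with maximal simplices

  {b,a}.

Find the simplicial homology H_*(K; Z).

H_0 = Z,  H_1 = 0.

Order the vertices as a < b. Listing each simplex with vertices in this order, K has dimension 1 with simplices:

  0-simplices (2): a, b
  1-simplices (1): ab

giving chain groups C_0 ≅ Z^2, C_1 ≅ Z^1.

The boundary map ∂_1: C_1 → C_0 sends each edge [p,q] (with p < q) to q − p. For instance
  ∂ab = b − a.
This gives a 2×1 integer matrix of rank 1; reducing to Smith normal form yields diagonal entries (1).

From H_k ≅ ker(∂_k) / im(∂_{k+1}) we obtain:

  H_0: rank C_0 − rank ∂_1 = 2 − 1 = 1, and the invariant factors of ∂_1 are all 1, so H_0 ≅ Z.
  H_1: rank ker ∂_1 − rank ∂_2 = (1 − 1) − 0 = 0, and there is no ∂_2, so H_1 ≅ 0.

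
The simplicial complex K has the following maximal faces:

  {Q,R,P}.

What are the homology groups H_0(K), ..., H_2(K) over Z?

Take the total order P < Q < R on the vertex set. Then K (dimension 2) consists of the simplices:

  0-simplices (3): P, Q, R
  1-simplices (3): PQ, PR, QR
  2-simplices (1): PQR

Hence C_0 ≅ Z^3, C_1 ≅ Z^3, C_2 ≅ Z^1.

Boundary ∂_1: C_1 → C_0 is given by ∂[p,q] = [q] − [p]. For instance
  ∂PQ = Q − P.
This gives a 3×3 integer matrix of rank 2; reducing to Smith normal form yields diagonal entries (1,1).

Boundary ∂_2: C_2 → C_1 sends each 2-simplex [p,q,r] to [q,r] − [p,r] + [p,q]. For instance
  ∂PQR = QR − PR + PQ.
This gives a 3×1 integer matrix of rank 1; reducing to Smith normal form yields diagonal entries (1).

Now H_k = ker ∂_k / im ∂_{k+1}, so:

  H_0: rank C_0 − rank ∂_1 = 3 − 2 = 1, and the invariant factors of ∂_1 are all 1, so H_0 ≅ Z.
  H_1: rank ker ∂_1 − rank ∂_2 = (3 − 2) − 1 = 0, and the invariant factors of ∂_2 are all 1, so H_1 ≅ 0.
  H_2: rank ker ∂_2 − rank ∂_3 = (1 − 1) − 0 = 0, and there is no ∂_3, so H_2 ≅ 0.

H_0 = Z,  H_1 = 0,  H_2 = 0.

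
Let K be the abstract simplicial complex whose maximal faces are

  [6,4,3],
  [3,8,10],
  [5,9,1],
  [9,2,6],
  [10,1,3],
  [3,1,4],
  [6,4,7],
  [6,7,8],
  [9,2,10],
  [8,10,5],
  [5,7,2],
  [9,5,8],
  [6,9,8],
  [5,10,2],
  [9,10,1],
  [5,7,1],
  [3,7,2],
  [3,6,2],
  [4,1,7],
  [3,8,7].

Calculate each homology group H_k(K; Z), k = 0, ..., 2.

Take the total order 1 < 2 < 3 < 4 < 5 < 6 < 7 < 8 < 9 < 10 on the vertex set. Then K (dimension 2) consists of the simplices:

  0-simplices (10): [1], [2], [3], [4], [5], [6], [7], [8], [9], [10]
  1-simplices (30): (30 of them)
  2-simplices (20): (20 of them)

Hence C_0 ≅ Z^10, C_1 ≅ Z^30, C_2 ≅ Z^20.

The boundary map ∂_1: C_1 → C_0 maps an edge to its endpoints' difference, ∂[p,q] = q − p. For instance
  ∂[6,8] = [8] − [6].
The 10×30 boundary matrix has rank 9 and Smith normal form diag(1,1,1,1,1,1,1,1,1).

The boundary map ∂_2: C_2 → C_1 maps a triangle to the signed sum of its edges. For instance
  ∂[2,3,6] = [3,6] − [2,6] + [2,3],
  ∂[2,3,7] = [3,7] − [2,7] + [2,3].
As a 30×20 matrix over Z this has rank 20, with invariant factors (1,1,1,1,1,1,1,1,1,1,1,1,1,1,1,1,1,1,1,2).

Reading off H_k = ker ∂_k / im ∂_{k+1}:

  H_0: rank C_0 − rank ∂_1 = 10 − 9 = 1, and the invariant factors of ∂_1 are all 1, so H_0 = Z.
  H_1: rank ker ∂_1 − rank ∂_2 = (30 − 9) − 20 = 1, and ∂_2 has invariant factor 2 > 1, so H_1 = Z ⊕ Z/2Z.
  H_2: rank ker ∂_2 − rank ∂_3 = (20 − 20) − 0 = 0, and there is no ∂_3, so H_2 = 0.

As a check, the Euler characteristic is 10 − 30 + 20 = 0, which agrees with 1 − 1 + 0 = 0.
(K is a triangulation of the Klein bottle.)

H_0 ≅ Z,  H_1 ≅ Z ⊕ Z/2Z,  H_2 = 0.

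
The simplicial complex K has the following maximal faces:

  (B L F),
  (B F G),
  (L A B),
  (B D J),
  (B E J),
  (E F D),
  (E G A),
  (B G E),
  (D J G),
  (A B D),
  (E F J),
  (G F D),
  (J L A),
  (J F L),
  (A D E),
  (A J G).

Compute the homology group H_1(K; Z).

We work with the vertex ordering A < B < D < E < F < G < J < L. The simplices of K, each written with vertices in increasing order, are:

  0-simplices (8): A, B, D, E, F, G, J, L
  1-simplices (24): AB, AD, AE, AG, AJ, AL, BD, BE, BF, BG, BJ, BL, DE, DF, DG, DJ, EF, EG, EJ, FG, FJ, FL, GJ, JL
  2-simplices (16): ABD, ABL, ADE, AEG, AGJ, AJL, BDJ, BEG, BEJ, BFG, BFL, DEF, DFG, DGJ, EFJ, FJL

giving chain groups C_0 ≅ Z^8, C_1 ≅ Z^24, C_2 ≅ Z^16.

The boundary map ∂_1: C_1 → C_0 sends each edge [p,q] (with p < q) to q − p. For instance
  ∂BJ = J − B.
The 8×24 boundary matrix has rank 7 and Smith normal form diag(1,1,1,1,1,1,1).

Boundary ∂_2: C_2 → C_1 acts by ∂[p,q,r] = [q,r] − [p,r] + [p,q]. For instance
  ∂DGJ = GJ − DJ + DG,
  ∂BFL = FL − BL + BF.
The resulting 24×16 matrix has rank 15, and its Smith normal form has invariant factors (1,1,1,1,1,1,1,1,1,1,1,1,1,1,1).

Reading off H_k = ker ∂_k / im ∂_{k+1}:

  H_1: rank ker ∂_1 − rank ∂_2 = (24 − 7) − 15 = 2, and the invariant factors of ∂_2 are all 1, so H_1 = Z^2.

H_1 ≅ Z^2.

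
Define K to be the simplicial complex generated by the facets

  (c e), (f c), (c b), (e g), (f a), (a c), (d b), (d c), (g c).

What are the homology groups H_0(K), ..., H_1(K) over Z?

H_0 ≅ Z,  H_1 ≅ Z^3.

Take the total order a < b < c < d < e < f < g on the vertex set. Then K (dimension 1) consists of the simplices:

  0-simplices (7): a, b, c, d, e, f, g
  1-simplices (9): ac, af, bc, bd, cd, ce, cf, cg, eg

so the chain groups are C_0 ≅ Z^7, C_1 ≅ Z^9.

The boundary map ∂_1: C_1 → C_0 sends each edge [p,q] (with p < q) to q − p.
The resulting 7×9 matrix has rank 6, and its Smith normal form has invariant factors (1,1,1,1,1,1).

From H_k ≅ ker(∂_k) / im(∂_{k+1}) we obtain:

  H_0: rank C_0 − rank ∂_1 = 7 − 6 = 1, and the invariant factors of ∂_1 are all 1, so H_0 = Z.
  H_1: rank ker ∂_1 − rank ∂_2 = (9 − 6) − 0 = 3, and there is no ∂_2, so H_1 = Z^3.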